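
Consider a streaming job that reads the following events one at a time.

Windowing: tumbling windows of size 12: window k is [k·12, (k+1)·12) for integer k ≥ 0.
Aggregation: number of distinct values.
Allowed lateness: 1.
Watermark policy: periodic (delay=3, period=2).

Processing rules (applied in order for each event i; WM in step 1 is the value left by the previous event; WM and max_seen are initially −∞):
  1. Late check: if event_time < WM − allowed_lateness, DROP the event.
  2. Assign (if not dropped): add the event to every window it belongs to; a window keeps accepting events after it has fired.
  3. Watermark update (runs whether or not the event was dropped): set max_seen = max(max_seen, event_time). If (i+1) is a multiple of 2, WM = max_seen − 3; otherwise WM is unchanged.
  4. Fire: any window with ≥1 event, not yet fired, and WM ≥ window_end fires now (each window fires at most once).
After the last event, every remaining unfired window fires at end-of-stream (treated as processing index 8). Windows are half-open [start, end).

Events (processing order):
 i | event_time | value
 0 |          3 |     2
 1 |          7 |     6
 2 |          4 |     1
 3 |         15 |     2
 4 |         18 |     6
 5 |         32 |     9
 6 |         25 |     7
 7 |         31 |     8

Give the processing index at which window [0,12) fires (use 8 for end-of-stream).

3

i=0 t=3 v=2: → [0,12); WM=−∞
i=1 t=7 v=6: → [0,12); WM=4
i=2 t=4 v=1: → [0,12); WM=4
i=3 t=15 v=2: → [12,24); WM=12; [0,12) fires=3
i=4 t=18 v=6: → [12,24); WM=12
i=5 t=32 v=9: → [24,36); WM=29; [12,24) fires=2
i=6 t=25 v=7: DROP (t<29-1); WM=29
i=7 t=31 v=8: → [24,36); WM=29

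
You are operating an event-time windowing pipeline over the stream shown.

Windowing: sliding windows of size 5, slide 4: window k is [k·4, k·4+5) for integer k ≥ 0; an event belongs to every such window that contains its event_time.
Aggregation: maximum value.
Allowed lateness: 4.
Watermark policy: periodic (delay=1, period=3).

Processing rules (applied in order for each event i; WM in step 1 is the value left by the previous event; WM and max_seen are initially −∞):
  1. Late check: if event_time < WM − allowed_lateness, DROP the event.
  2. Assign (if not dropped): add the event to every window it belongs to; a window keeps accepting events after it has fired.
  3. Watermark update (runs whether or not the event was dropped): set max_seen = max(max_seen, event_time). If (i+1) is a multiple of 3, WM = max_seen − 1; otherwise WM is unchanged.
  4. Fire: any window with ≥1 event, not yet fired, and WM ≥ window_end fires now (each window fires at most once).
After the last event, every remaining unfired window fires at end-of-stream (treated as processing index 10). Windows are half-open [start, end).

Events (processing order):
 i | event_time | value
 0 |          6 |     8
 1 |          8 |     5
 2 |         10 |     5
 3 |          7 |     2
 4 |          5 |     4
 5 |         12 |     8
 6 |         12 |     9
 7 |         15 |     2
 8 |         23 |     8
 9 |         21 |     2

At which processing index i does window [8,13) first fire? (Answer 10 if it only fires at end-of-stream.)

8

i=0 t=6 v=8: → [4,9); WM=−∞
i=1 t=8 v=5: → [8,13),[4,9); WM=−∞
i=2 t=10 v=5: → [8,13); WM=9; [4,9) fires=8
i=3 t=7 v=2: → [4,9); WM=9
i=4 t=5 v=4: → [4,9); WM=9
i=5 t=12 v=8: → [12,17),[8,13); WM=11
i=6 t=12 v=9: → [12,17),[8,13); WM=11
i=7 t=15 v=2: → [12,17); WM=11
i=8 t=23 v=8: → [20,25); WM=22; [8,13) fires=9 [12,17) fires=9
i=9 t=21 v=2: → [20,25); WM=22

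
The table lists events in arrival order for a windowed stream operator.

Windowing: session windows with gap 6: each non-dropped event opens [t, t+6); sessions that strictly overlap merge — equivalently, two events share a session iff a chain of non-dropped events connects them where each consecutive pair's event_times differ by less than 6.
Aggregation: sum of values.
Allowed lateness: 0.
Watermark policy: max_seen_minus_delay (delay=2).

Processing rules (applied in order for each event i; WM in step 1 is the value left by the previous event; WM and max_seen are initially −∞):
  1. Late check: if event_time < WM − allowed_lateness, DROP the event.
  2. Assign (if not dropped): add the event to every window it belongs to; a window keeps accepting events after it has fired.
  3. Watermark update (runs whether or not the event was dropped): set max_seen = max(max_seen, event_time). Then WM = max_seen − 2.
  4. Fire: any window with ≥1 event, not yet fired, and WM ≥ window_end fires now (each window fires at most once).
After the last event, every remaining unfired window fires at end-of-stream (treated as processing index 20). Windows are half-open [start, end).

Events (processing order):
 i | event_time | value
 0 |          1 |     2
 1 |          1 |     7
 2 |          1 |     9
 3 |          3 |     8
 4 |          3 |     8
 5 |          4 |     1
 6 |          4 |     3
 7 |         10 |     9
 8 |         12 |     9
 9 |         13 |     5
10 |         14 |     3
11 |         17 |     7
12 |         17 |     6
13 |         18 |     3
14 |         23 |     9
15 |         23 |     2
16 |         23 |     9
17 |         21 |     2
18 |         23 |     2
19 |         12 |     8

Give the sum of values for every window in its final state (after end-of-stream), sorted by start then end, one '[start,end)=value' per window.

[1,10)=38 [10,29)=66

i=0 t=1 v=2: → [1,7); WM=-1
i=1 t=1 v=7: → [1,7); WM=-1
i=2 t=1 v=9: → [1,7); WM=-1
i=3 t=3 v=8: → [1,9); WM=1
i=4 t=3 v=8: → [1,9); WM=1
i=5 t=4 v=1: → [1,10); WM=2
i=6 t=4 v=3: → [1,10); WM=2
i=7 t=10 v=9: → [10,16); WM=8
i=8 t=12 v=9: → [10,18); WM=10
i=9 t=13 v=5: → [10,19); WM=11
i=10 t=14 v=3: → [10,20); WM=12
i=11 t=17 v=7: → [10,23); WM=15
i=12 t=17 v=6: → [10,23); WM=15
i=13 t=18 v=3: → [10,24); WM=16
i=14 t=23 v=9: → [10,29); WM=21
i=15 t=23 v=2: → [10,29); WM=21
i=16 t=23 v=9: → [10,29); WM=21
i=17 t=21 v=2: → [10,29); WM=21
i=18 t=23 v=2: → [10,29); WM=21
i=19 t=12 v=8: DROP (t<21-0); WM=21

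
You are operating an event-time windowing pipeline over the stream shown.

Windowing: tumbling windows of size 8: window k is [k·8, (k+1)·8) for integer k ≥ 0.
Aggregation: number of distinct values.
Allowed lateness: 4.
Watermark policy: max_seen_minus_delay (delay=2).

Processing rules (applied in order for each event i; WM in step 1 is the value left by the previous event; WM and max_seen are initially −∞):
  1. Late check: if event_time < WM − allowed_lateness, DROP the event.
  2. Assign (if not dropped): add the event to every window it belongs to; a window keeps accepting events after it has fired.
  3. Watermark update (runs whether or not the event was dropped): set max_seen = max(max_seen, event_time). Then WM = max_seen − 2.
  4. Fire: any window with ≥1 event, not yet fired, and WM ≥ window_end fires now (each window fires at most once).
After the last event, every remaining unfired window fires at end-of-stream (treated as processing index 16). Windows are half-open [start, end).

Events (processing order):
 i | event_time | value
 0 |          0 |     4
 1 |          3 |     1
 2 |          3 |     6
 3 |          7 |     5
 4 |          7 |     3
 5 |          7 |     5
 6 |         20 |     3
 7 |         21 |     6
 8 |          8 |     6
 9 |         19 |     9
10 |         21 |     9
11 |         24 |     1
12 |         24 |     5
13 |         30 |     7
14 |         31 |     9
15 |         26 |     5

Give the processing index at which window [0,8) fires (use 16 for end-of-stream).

6

i=0 t=0 v=4: → [0,8); WM=-2
i=1 t=3 v=1: → [0,8); WM=1
i=2 t=3 v=6: → [0,8); WM=1
i=3 t=7 v=5: → [0,8); WM=5
i=4 t=7 v=3: → [0,8); WM=5
i=5 t=7 v=5: → [0,8); WM=5
i=6 t=20 v=3: → [16,24); WM=18; [0,8) fires=5
i=7 t=21 v=6: → [16,24); WM=19
i=8 t=8 v=6: DROP (t<19-4); WM=19
i=9 t=19 v=9: → [16,24); WM=19
i=10 t=21 v=9: → [16,24); WM=19
i=11 t=24 v=1: → [24,32); WM=22
i=12 t=24 v=5: → [24,32); WM=22
i=13 t=30 v=7: → [24,32); WM=28; [16,24) fires=3
i=14 t=31 v=9: → [24,32); WM=29
i=15 t=26 v=5: → [24,32); WM=29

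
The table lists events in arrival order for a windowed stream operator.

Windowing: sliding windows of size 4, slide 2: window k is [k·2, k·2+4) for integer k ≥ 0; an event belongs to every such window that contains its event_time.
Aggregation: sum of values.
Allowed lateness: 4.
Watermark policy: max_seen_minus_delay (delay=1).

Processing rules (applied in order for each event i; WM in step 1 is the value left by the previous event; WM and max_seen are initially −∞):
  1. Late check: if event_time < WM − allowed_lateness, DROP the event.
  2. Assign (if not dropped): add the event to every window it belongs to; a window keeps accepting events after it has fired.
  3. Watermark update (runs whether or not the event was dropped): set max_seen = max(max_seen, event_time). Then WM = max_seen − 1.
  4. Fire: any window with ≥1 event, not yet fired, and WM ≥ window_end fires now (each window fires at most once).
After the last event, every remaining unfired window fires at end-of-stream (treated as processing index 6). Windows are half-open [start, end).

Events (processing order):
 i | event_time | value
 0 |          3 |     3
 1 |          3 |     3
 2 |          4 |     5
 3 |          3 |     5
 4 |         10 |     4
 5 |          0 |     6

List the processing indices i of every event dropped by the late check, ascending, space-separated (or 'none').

5

i=0 t=3 v=3: → [2,6),[0,4); WM=2
i=1 t=3 v=3: → [2,6),[0,4); WM=2
i=2 t=4 v=5: → [4,8),[2,6); WM=3
i=3 t=3 v=5: → [2,6),[0,4); WM=3
i=4 t=10 v=4: → [10,14),[8,12); WM=9; [0,4) fires=11 [2,6) fires=16 [4,8) fires=5
i=5 t=0 v=6: DROP (t<9-4); WM=9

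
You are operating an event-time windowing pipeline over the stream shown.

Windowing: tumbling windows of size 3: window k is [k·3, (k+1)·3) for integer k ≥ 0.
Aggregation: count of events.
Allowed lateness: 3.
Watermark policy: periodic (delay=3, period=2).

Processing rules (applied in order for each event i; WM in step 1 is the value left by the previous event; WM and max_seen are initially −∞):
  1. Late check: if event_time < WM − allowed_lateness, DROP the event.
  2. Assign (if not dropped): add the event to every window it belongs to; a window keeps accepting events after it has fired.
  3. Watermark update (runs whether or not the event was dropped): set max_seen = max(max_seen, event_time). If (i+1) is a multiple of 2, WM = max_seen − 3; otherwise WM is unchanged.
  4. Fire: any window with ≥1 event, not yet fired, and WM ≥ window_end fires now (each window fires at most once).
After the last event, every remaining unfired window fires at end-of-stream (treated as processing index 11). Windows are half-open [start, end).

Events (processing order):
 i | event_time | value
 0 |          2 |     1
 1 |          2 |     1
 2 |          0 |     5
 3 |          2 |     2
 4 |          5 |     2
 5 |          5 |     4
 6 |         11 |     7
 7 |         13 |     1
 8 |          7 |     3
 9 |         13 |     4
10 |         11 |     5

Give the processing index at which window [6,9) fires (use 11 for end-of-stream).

8

i=0 t=2 v=1: → [0,3); WM=−∞
i=1 t=2 v=1: → [0,3); WM=-1
i=2 t=0 v=5: → [0,3); WM=-1
i=3 t=2 v=2: → [0,3); WM=-1
i=4 t=5 v=2: → [3,6); WM=-1
i=5 t=5 v=4: → [3,6); WM=2
i=6 t=11 v=7: → [9,12); WM=2
i=7 t=13 v=1: → [12,15); WM=10; [0,3) fires=4 [3,6) fires=2
i=8 t=7 v=3: → [6,9); WM=10; [6,9) fires=1
i=9 t=13 v=4: → [12,15); WM=10
i=10 t=11 v=5: → [9,12); WM=10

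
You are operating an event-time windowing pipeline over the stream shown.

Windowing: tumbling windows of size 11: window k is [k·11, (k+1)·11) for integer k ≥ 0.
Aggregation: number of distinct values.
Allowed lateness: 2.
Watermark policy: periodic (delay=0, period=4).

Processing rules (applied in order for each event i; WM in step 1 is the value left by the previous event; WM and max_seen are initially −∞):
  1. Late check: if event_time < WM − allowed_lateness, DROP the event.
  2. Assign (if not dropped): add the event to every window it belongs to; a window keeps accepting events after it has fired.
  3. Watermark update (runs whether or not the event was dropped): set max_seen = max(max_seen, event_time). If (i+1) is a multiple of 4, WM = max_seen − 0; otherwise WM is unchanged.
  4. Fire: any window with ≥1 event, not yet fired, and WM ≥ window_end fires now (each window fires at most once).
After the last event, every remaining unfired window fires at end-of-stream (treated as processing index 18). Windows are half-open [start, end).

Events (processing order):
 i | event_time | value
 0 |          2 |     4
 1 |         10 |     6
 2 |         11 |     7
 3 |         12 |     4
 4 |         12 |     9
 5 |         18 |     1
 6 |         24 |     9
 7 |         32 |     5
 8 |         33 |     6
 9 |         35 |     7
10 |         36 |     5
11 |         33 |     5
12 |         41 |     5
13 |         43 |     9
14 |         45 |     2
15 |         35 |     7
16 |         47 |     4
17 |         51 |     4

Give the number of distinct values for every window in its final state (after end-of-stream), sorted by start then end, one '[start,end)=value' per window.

[0,11)=2 [11,22)=4 [22,33)=2 [33,44)=4 [44,55)=2

i=0 t=2 v=4: → [0,11); WM=−∞
i=1 t=10 v=6: → [0,11); WM=−∞
i=2 t=11 v=7: → [11,22); WM=−∞
i=3 t=12 v=4: → [11,22); WM=12; [0,11) fires=2
i=4 t=12 v=9: → [11,22); WM=12
i=5 t=18 v=1: → [11,22); WM=12
i=6 t=24 v=9: → [22,33); WM=12
i=7 t=32 v=5: → [22,33); WM=32; [11,22) fires=4
i=8 t=33 v=6: → [33,44); WM=32
i=9 t=35 v=7: → [33,44); WM=32
i=10 t=36 v=5: → [33,44); WM=32
i=11 t=33 v=5: → [33,44); WM=36; [22,33) fires=2
i=12 t=41 v=5: → [33,44); WM=36
i=13 t=43 v=9: → [33,44); WM=36
i=14 t=45 v=2: → [44,55); WM=36
i=15 t=35 v=7: → [33,44); WM=45; [33,44) fires=4
i=16 t=47 v=4: → [44,55); WM=45
i=17 t=51 v=4: → [44,55); WM=45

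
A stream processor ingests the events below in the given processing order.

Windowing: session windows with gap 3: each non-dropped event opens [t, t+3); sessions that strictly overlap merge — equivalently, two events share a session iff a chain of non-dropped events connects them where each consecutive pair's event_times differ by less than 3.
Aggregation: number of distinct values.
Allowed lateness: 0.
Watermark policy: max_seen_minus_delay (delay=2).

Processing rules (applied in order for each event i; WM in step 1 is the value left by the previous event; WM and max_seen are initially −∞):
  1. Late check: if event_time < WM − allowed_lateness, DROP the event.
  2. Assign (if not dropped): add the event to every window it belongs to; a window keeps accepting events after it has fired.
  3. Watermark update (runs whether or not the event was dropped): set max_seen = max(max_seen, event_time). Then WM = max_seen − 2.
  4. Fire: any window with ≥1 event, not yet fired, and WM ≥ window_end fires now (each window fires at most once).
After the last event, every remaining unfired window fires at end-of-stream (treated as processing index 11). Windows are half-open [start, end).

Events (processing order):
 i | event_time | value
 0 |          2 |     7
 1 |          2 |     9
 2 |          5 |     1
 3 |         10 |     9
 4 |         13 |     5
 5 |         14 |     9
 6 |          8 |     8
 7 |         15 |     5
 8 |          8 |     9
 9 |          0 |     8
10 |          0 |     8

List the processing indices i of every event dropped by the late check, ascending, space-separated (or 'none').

6 8 9 10

i=0 t=2 v=7: → [2,5); WM=0
i=1 t=2 v=9: → [2,5); WM=0
i=2 t=5 v=1: → [5,8); WM=3
i=3 t=10 v=9: → [10,13); WM=8
i=4 t=13 v=5: → [13,16); WM=11
i=5 t=14 v=9: → [13,17); WM=12
i=6 t=8 v=8: DROP (t<12-0); WM=12
i=7 t=15 v=5: → [13,18); WM=13
i=8 t=8 v=9: DROP (t<13-0); WM=13
i=9 t=0 v=8: DROP (t<13-0); WM=13
i=10 t=0 v=8: DROP (t<13-0); WM=13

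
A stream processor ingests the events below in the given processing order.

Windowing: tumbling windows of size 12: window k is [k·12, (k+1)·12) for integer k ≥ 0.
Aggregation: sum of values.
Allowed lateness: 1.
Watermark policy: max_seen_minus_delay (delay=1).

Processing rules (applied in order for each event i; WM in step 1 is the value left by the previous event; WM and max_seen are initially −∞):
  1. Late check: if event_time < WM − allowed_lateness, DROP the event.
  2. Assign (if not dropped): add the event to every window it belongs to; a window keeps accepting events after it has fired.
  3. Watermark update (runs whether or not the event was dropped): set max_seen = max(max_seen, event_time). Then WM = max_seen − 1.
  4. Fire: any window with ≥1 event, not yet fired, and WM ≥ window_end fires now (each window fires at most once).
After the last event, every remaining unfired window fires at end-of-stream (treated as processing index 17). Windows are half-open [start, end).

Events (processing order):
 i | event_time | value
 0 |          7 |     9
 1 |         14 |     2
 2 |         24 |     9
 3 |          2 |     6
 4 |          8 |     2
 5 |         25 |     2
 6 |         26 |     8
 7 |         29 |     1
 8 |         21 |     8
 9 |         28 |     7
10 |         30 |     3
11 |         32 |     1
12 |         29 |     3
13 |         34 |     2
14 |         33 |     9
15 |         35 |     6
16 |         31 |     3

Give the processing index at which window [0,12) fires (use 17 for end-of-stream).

i=0 t=7 v=9: → [0,12); WM=6
i=1 t=14 v=2: → [12,24); WM=13; [0,12) fires=9
i=2 t=24 v=9: → [24,36); WM=23
i=3 t=2 v=6: DROP (t<23-1); WM=23
i=4 t=8 v=2: DROP (t<23-1); WM=23
i=5 t=25 v=2: → [24,36); WM=24; [12,24) fires=2
i=6 t=26 v=8: → [24,36); WM=25
i=7 t=29 v=1: → [24,36); WM=28
i=8 t=21 v=8: DROP (t<28-1); WM=28
i=9 t=28 v=7: → [24,36); WM=28
i=10 t=30 v=3: → [24,36); WM=29
i=11 t=32 v=1: → [24,36); WM=31
i=12 t=29 v=3: DROP (t<31-1); WM=31
i=13 t=34 v=2: → [24,36); WM=33
i=14 t=33 v=9: → [24,36); WM=33
i=15 t=35 v=6: → [24,36); WM=34
i=16 t=31 v=3: DROP (t<34-1); WM=34

1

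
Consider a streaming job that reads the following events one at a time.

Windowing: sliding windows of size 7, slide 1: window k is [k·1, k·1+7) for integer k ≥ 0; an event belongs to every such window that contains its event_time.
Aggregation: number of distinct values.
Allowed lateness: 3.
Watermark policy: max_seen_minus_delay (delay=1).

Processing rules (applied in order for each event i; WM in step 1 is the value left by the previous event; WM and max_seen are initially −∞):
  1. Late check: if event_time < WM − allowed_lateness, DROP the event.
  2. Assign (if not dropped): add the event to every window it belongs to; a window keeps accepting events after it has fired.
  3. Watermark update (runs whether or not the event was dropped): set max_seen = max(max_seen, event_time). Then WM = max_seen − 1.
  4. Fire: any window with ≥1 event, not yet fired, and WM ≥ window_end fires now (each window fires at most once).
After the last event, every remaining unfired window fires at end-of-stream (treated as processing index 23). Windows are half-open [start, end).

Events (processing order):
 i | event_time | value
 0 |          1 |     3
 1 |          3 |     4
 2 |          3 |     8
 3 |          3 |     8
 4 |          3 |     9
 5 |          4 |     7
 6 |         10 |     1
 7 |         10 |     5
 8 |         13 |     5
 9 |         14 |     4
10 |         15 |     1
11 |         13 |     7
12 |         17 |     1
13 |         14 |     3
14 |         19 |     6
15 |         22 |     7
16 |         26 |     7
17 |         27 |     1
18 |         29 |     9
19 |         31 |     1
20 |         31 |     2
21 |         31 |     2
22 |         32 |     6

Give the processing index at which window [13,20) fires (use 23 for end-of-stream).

15

i=0 t=1 v=3: → [1,8),[0,7); WM=0
i=1 t=3 v=4: → [3,10),[2,9),[1,8),[0,7); WM=2
i=2 t=3 v=8: → [3,10),[2,9),[1,8),[0,7); WM=2
i=3 t=3 v=8: → [3,10),[2,9),[1,8),[0,7); WM=2
i=4 t=3 v=9: → [3,10),[2,9),[1,8),[0,7); WM=2
i=5 t=4 v=7: → [4,11),[3,10),[2,9),[1,8),[0,7); WM=3
i=6 t=10 v=1: → [10,17),[9,16),[8,15),[7,14),[6,13),[5,12),[4,11); WM=9; [0,7) fires=5 [1,8) fires=5 [2,9) fires=4
i=7 t=10 v=5: → [10,17),[9,16),[8,15),[7,14),[6,13),[5,12),[4,11); WM=9
i=8 t=13 v=5: → [13,20),[12,19),[11,18),[10,17),[9,16),[8,15),[7,14); WM=12; [3,10) fires=4 [4,11) fires=3 [5,12) fires=2
i=9 t=14 v=4: → [14,21),[13,20),[12,19),[11,18),[10,17),[9,16),[8,15); WM=13; [6,13) fires=2
i=10 t=15 v=1: → [15,22),[14,21),[13,20),[12,19),[11,18),[10,17),[9,16); WM=14; [7,14) fires=2
i=11 t=13 v=7: → [13,20),[12,19),[11,18),[10,17),[9,16),[8,15),[7,14); WM=14
i=12 t=17 v=1: → [17,24),[16,23),[15,22),[14,21),[13,20),[12,19),[11,18); WM=16; [8,15) fires=4 [9,16) fires=4
i=13 t=14 v=3: → [14,21),[13,20),[12,19),[11,18),[10,17),[9,16),[8,15); WM=16
i=14 t=19 v=6: → [19,26),[18,25),[17,24),[16,23),[15,22),[14,21),[13,20); WM=18; [10,17) fires=5 [11,18) fires=5
i=15 t=22 v=7: → [22,29),[21,28),[20,27),[19,26),[18,25),[17,24),[16,23); WM=21; [12,19) fires=5 [13,20) fires=6 [14,21) fires=4
i=16 t=26 v=7: → [26,33),[25,32),[24,31),[23,30),[22,29),[21,28),[20,27); WM=25; [15,22) fires=2 [16,23) fires=3 [17,24) fires=3 [18,25) fires=2
i=17 t=27 v=1: → [27,34),[26,33),[25,32),[24,31),[23,30),[22,29),[21,28); WM=26; [19,26) fires=2
i=18 t=29 v=9: → [29,36),[28,35),[27,34),[26,33),[25,32),[24,31),[23,30); WM=28; [20,27) fires=1 [21,28) fires=2
i=19 t=31 v=1: → [31,38),[30,37),[29,36),[28,35),[27,34),[26,33),[25,32); WM=30; [22,29) fires=2 [23,30) fires=3
i=20 t=31 v=2: → [31,38),[30,37),[29,36),[28,35),[27,34),[26,33),[25,32); WM=30
i=21 t=31 v=2: → [31,38),[30,37),[29,36),[28,35),[27,34),[26,33),[25,32); WM=30
i=22 t=32 v=6: → [32,39),[31,38),[30,37),[29,36),[28,35),[27,34),[26,33); WM=31; [24,31) fires=3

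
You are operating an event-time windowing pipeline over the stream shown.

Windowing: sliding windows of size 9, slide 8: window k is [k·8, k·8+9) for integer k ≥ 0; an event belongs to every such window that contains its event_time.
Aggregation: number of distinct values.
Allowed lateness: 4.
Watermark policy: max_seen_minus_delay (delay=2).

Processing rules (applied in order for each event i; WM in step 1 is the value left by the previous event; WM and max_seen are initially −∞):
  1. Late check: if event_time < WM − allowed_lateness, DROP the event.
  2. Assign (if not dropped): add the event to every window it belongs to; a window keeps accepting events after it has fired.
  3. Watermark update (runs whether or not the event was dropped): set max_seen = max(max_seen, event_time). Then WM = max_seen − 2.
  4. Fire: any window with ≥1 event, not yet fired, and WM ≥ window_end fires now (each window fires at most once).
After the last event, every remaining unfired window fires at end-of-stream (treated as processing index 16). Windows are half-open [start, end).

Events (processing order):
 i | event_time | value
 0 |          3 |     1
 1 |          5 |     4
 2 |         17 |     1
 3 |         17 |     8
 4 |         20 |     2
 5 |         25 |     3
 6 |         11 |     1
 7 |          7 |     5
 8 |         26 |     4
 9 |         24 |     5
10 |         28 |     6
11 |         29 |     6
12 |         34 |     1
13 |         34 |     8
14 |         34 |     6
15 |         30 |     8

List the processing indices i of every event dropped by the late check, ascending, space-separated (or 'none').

i=0 t=3 v=1: → [0,9); WM=1
i=1 t=5 v=4: → [0,9); WM=3
i=2 t=17 v=1: → [16,25); WM=15; [0,9) fires=2
i=3 t=17 v=8: → [16,25); WM=15
i=4 t=20 v=2: → [16,25); WM=18
i=5 t=25 v=3: → [24,33); WM=23
i=6 t=11 v=1: DROP (t<23-4); WM=23
i=7 t=7 v=5: DROP (t<23-4); WM=23
i=8 t=26 v=4: → [24,33); WM=24
i=9 t=24 v=5: → [24,33),[16,25); WM=24
i=10 t=28 v=6: → [24,33); WM=26; [16,25) fires=4
i=11 t=29 v=6: → [24,33); WM=27
i=12 t=34 v=1: → [32,41); WM=32
i=13 t=34 v=8: → [32,41); WM=32
i=14 t=34 v=6: → [32,41); WM=32
i=15 t=30 v=8: → [24,33); WM=32

6 7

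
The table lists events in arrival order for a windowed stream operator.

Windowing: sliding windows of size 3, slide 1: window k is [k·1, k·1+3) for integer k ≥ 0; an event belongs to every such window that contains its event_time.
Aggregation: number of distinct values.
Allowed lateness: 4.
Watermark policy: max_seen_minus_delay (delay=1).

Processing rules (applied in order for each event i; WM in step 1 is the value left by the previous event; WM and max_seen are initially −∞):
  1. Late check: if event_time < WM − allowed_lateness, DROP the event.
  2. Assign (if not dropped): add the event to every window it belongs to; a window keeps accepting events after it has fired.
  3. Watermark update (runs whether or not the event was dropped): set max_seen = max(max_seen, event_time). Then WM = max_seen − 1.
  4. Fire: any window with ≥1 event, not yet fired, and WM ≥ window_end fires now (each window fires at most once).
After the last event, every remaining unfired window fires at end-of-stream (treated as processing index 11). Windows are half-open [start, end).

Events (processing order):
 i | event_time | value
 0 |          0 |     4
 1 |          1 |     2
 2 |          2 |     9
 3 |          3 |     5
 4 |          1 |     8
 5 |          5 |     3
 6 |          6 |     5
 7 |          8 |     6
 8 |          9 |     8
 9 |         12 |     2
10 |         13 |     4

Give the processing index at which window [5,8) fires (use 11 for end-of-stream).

8

i=0 t=0 v=4: → [0,3); WM=-1
i=1 t=1 v=2: → [1,4),[0,3); WM=0
i=2 t=2 v=9: → [2,5),[1,4),[0,3); WM=1
i=3 t=3 v=5: → [3,6),[2,5),[1,4); WM=2
i=4 t=1 v=8: → [1,4),[0,3); WM=2
i=5 t=5 v=3: → [5,8),[4,7),[3,6); WM=4; [0,3) fires=4 [1,4) fires=4
i=6 t=6 v=5: → [6,9),[5,8),[4,7); WM=5; [2,5) fires=2
i=7 t=8 v=6: → [8,11),[7,10),[6,9); WM=7; [3,6) fires=2 [4,7) fires=2
i=8 t=9 v=8: → [9,12),[8,11),[7,10); WM=8; [5,8) fires=2
i=9 t=12 v=2: → [12,15),[11,14),[10,13); WM=11; [6,9) fires=2 [7,10) fires=2 [8,11) fires=2
i=10 t=13 v=4: → [13,16),[12,15),[11,14); WM=12; [9,12) fires=1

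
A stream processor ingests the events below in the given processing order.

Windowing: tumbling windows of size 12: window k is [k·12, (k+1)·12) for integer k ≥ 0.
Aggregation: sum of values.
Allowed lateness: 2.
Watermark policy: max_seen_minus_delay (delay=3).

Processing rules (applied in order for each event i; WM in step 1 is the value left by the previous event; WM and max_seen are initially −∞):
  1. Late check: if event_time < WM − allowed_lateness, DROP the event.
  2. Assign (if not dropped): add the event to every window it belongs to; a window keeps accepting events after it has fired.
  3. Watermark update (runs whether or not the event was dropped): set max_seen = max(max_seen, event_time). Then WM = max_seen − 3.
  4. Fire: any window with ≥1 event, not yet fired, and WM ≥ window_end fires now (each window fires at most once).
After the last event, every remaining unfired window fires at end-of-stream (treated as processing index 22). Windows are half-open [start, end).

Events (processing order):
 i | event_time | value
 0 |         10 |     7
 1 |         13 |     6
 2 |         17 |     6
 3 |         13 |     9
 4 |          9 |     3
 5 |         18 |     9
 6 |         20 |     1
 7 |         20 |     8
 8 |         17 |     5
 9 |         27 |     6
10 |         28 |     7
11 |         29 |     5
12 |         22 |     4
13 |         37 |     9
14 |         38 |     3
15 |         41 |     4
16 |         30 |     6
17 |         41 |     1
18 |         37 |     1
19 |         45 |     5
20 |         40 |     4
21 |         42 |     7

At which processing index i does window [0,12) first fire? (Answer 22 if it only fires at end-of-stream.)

i=0 t=10 v=7: → [0,12); WM=7
i=1 t=13 v=6: → [12,24); WM=10
i=2 t=17 v=6: → [12,24); WM=14; [0,12) fires=7
i=3 t=13 v=9: → [12,24); WM=14
i=4 t=9 v=3: DROP (t<14-2); WM=14
i=5 t=18 v=9: → [12,24); WM=15
i=6 t=20 v=1: → [12,24); WM=17
i=7 t=20 v=8: → [12,24); WM=17
i=8 t=17 v=5: → [12,24); WM=17
i=9 t=27 v=6: → [24,36); WM=24; [12,24) fires=44
i=10 t=28 v=7: → [24,36); WM=25
i=11 t=29 v=5: → [24,36); WM=26
i=12 t=22 v=4: DROP (t<26-2); WM=26
i=13 t=37 v=9: → [36,48); WM=34
i=14 t=38 v=3: → [36,48); WM=35
i=15 t=41 v=4: → [36,48); WM=38; [24,36) fires=18
i=16 t=30 v=6: DROP (t<38-2); WM=38
i=17 t=41 v=1: → [36,48); WM=38
i=18 t=37 v=1: → [36,48); WM=38
i=19 t=45 v=5: → [36,48); WM=42
i=20 t=40 v=4: → [36,48); WM=42
i=21 t=42 v=7: → [36,48); WM=42

2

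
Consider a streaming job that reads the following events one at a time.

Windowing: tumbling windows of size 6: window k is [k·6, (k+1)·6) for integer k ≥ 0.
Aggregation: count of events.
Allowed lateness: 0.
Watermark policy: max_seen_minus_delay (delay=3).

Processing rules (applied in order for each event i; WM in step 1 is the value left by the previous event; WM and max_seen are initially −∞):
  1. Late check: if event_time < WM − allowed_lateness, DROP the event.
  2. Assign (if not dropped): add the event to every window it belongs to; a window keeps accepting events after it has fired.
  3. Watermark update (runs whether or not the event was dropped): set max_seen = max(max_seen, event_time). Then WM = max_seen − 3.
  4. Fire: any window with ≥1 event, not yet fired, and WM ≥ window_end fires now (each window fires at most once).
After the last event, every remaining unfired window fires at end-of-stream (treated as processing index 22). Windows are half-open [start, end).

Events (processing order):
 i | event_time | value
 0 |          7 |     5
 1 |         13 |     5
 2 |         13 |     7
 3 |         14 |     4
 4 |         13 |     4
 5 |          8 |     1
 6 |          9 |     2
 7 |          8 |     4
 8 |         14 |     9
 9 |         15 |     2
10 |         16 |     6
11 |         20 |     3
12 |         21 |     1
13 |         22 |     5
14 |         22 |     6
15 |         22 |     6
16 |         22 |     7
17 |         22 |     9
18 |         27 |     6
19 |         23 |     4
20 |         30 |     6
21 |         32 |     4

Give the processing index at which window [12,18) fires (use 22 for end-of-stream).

i=0 t=7 v=5: → [6,12); WM=4
i=1 t=13 v=5: → [12,18); WM=10
i=2 t=13 v=7: → [12,18); WM=10
i=3 t=14 v=4: → [12,18); WM=11
i=4 t=13 v=4: → [12,18); WM=11
i=5 t=8 v=1: DROP (t<11-0); WM=11
i=6 t=9 v=2: DROP (t<11-0); WM=11
i=7 t=8 v=4: DROP (t<11-0); WM=11
i=8 t=14 v=9: → [12,18); WM=11
i=9 t=15 v=2: → [12,18); WM=12; [6,12) fires=1
i=10 t=16 v=6: → [12,18); WM=13
i=11 t=20 v=3: → [18,24); WM=17
i=12 t=21 v=1: → [18,24); WM=18; [12,18) fires=7
i=13 t=22 v=5: → [18,24); WM=19
i=14 t=22 v=6: → [18,24); WM=19
i=15 t=22 v=6: → [18,24); WM=19
i=16 t=22 v=7: → [18,24); WM=19
i=17 t=22 v=9: → [18,24); WM=19
i=18 t=27 v=6: → [24,30); WM=24; [18,24) fires=7
i=19 t=23 v=4: DROP (t<24-0); WM=24
i=20 t=30 v=6: → [30,36); WM=27
i=21 t=32 v=4: → [30,36); WM=29

12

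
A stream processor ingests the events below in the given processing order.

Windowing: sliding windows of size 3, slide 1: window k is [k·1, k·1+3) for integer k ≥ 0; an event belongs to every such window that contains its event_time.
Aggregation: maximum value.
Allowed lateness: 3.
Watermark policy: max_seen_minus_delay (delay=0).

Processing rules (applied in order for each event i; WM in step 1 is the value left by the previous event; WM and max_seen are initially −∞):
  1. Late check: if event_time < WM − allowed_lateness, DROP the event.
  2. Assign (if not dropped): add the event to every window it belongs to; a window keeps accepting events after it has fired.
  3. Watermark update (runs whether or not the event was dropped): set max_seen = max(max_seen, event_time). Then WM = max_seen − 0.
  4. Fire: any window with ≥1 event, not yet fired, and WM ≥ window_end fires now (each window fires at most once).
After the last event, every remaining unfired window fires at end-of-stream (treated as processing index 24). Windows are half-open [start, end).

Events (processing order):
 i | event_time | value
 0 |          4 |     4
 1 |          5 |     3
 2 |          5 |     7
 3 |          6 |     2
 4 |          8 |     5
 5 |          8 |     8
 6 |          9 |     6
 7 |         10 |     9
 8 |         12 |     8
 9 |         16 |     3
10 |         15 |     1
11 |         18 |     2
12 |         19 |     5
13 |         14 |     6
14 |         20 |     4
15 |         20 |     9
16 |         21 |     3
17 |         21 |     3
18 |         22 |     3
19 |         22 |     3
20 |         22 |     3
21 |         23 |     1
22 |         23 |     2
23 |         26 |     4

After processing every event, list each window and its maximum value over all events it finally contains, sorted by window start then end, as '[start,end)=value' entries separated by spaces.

[2,5)=4 [3,6)=7 [4,7)=7 [5,8)=7 [6,9)=8 [7,10)=8 [8,11)=9 [9,12)=9 [10,13)=9 [11,14)=8 [12,15)=8 [13,16)=1 [14,17)=3 [15,18)=3 [16,19)=3 [17,20)=5 [18,21)=9 [19,22)=9 [20,23)=9 [21,24)=3 [22,25)=3 [23,26)=2 [24,27)=4 [25,28)=4 [26,29)=4

i=0 t=4 v=4: → [4,7),[3,6),[2,5); WM=4
i=1 t=5 v=3: → [5,8),[4,7),[3,6); WM=5; [2,5) fires=4
i=2 t=5 v=7: → [5,8),[4,7),[3,6); WM=5
i=3 t=6 v=2: → [6,9),[5,8),[4,7); WM=6; [3,6) fires=7
i=4 t=8 v=5: → [8,11),[7,10),[6,9); WM=8; [4,7) fires=7 [5,8) fires=7
i=5 t=8 v=8: → [8,11),[7,10),[6,9); WM=8
i=6 t=9 v=6: → [9,12),[8,11),[7,10); WM=9; [6,9) fires=8
i=7 t=10 v=9: → [10,13),[9,12),[8,11); WM=10; [7,10) fires=8
i=8 t=12 v=8: → [12,15),[11,14),[10,13); WM=12; [8,11) fires=9 [9,12) fires=9
i=9 t=16 v=3: → [16,19),[15,18),[14,17); WM=16; [10,13) fires=9 [11,14) fires=8 [12,15) fires=8
i=10 t=15 v=1: → [15,18),[14,17),[13,16); WM=16; [13,16) fires=1
i=11 t=18 v=2: → [18,21),[17,20),[16,19); WM=18; [14,17) fires=3 [15,18) fires=3
i=12 t=19 v=5: → [19,22),[18,21),[17,20); WM=19; [16,19) fires=3
i=13 t=14 v=6: DROP (t<19-3); WM=19
i=14 t=20 v=4: → [20,23),[19,22),[18,21); WM=20; [17,20) fires=5
i=15 t=20 v=9: → [20,23),[19,22),[18,21); WM=20
i=16 t=21 v=3: → [21,24),[20,23),[19,22); WM=21; [18,21) fires=9
i=17 t=21 v=3: → [21,24),[20,23),[19,22); WM=21
i=18 t=22 v=3: → [22,25),[21,24),[20,23); WM=22; [19,22) fires=9
i=19 t=22 v=3: → [22,25),[21,24),[20,23); WM=22
i=20 t=22 v=3: → [22,25),[21,24),[20,23); WM=22
i=21 t=23 v=1: → [23,26),[22,25),[21,24); WM=23; [20,23) fires=9
i=22 t=23 v=2: → [23,26),[22,25),[21,24); WM=23
i=23 t=26 v=4: → [26,29),[25,28),[24,27); WM=26; [21,24) fires=3 [22,25) fires=3 [23,26) fires=2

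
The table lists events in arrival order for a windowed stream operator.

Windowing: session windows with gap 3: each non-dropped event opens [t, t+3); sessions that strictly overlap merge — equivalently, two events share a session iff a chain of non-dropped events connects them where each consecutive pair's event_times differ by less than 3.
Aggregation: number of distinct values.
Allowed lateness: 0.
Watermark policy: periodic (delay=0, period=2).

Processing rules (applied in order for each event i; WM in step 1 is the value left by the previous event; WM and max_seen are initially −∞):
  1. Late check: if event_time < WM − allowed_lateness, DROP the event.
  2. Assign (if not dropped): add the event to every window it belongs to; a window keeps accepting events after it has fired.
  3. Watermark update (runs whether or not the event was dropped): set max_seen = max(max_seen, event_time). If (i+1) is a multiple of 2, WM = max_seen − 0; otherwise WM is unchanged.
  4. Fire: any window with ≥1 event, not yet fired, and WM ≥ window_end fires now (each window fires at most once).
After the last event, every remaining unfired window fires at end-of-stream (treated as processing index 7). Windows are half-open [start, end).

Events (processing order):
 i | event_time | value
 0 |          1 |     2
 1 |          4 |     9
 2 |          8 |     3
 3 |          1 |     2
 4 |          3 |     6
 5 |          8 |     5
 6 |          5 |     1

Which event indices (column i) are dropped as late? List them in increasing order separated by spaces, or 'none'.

i=0 t=1 v=2: → [1,4); WM=−∞
i=1 t=4 v=9: → [4,7); WM=4
i=2 t=8 v=3: → [8,11); WM=4
i=3 t=1 v=2: DROP (t<4-0); WM=8
i=4 t=3 v=6: DROP (t<8-0); WM=8
i=5 t=8 v=5: → [8,11); WM=8
i=6 t=5 v=1: DROP (t<8-0); WM=8

3 4 6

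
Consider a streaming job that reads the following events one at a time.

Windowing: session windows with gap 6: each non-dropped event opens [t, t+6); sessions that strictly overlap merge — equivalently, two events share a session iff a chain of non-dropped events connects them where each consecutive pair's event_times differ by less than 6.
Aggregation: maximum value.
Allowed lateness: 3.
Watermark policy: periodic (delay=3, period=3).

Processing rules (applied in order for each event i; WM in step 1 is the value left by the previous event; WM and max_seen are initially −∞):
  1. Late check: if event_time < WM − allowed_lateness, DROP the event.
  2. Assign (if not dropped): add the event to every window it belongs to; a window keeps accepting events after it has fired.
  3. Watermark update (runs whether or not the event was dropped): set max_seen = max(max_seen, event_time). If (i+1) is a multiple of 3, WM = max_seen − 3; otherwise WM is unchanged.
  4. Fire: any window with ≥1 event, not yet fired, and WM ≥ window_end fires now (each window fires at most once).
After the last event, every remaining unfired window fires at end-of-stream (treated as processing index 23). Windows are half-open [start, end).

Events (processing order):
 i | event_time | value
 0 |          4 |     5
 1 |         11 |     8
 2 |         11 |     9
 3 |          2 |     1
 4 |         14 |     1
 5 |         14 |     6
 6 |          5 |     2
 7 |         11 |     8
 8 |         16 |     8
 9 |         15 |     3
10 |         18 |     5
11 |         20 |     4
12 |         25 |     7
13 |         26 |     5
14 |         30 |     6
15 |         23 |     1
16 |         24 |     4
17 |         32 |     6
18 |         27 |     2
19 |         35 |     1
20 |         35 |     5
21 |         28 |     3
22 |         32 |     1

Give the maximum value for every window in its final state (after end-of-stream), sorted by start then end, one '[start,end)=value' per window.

[4,10)=5 [11,41)=9

i=0 t=4 v=5: → [4,10); WM=−∞
i=1 t=11 v=8: → [11,17); WM=−∞
i=2 t=11 v=9: → [11,17); WM=8
i=3 t=2 v=1: DROP (t<8-3); WM=8
i=4 t=14 v=1: → [11,20); WM=8
i=5 t=14 v=6: → [11,20); WM=11
i=6 t=5 v=2: DROP (t<11-3); WM=11
i=7 t=11 v=8: → [11,20); WM=11
i=8 t=16 v=8: → [11,22); WM=13
i=9 t=15 v=3: → [11,22); WM=13
i=10 t=18 v=5: → [11,24); WM=13
i=11 t=20 v=4: → [11,26); WM=17
i=12 t=25 v=7: → [11,31); WM=17
i=13 t=26 v=5: → [11,32); WM=17
i=14 t=30 v=6: → [11,36); WM=27
i=15 t=23 v=1: DROP (t<27-3); WM=27
i=16 t=24 v=4: → [11,36); WM=27
i=17 t=32 v=6: → [11,38); WM=29
i=18 t=27 v=2: → [11,38); WM=29
i=19 t=35 v=1: → [11,41); WM=29
i=20 t=35 v=5: → [11,41); WM=32
i=21 t=28 v=3: DROP (t<32-3); WM=32
i=22 t=32 v=1: → [11,41); WM=32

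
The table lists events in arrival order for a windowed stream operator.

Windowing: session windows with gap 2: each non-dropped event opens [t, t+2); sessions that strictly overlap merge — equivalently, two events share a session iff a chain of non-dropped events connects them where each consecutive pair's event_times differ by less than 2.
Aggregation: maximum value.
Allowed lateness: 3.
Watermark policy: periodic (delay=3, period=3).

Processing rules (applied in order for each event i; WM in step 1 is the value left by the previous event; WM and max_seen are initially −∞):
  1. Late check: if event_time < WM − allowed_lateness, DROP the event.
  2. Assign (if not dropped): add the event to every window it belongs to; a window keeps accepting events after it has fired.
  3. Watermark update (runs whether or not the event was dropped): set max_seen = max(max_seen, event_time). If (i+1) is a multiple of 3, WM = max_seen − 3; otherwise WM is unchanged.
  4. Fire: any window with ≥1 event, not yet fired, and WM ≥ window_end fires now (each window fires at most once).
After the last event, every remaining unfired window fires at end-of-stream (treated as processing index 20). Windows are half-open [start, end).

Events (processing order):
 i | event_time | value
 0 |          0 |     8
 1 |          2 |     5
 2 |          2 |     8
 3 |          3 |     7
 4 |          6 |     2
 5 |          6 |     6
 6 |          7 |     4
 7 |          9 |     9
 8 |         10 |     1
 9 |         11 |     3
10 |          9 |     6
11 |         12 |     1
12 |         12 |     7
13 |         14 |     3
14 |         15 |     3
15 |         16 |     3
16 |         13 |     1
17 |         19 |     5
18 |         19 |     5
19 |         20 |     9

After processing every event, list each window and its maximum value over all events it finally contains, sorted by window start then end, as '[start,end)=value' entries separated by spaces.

i=0 t=0 v=8: → [0,2); WM=−∞
i=1 t=2 v=5: → [2,4); WM=−∞
i=2 t=2 v=8: → [2,4); WM=-1
i=3 t=3 v=7: → [2,5); WM=-1
i=4 t=6 v=2: → [6,8); WM=-1
i=5 t=6 v=6: → [6,8); WM=3
i=6 t=7 v=4: → [6,9); WM=3
i=7 t=9 v=9: → [9,11); WM=3
i=8 t=10 v=1: → [9,12); WM=7
i=9 t=11 v=3: → [9,13); WM=7
i=10 t=9 v=6: → [9,13); WM=7
i=11 t=12 v=1: → [9,14); WM=9
i=12 t=12 v=7: → [9,14); WM=9
i=13 t=14 v=3: → [14,16); WM=9
i=14 t=15 v=3: → [14,17); WM=12
i=15 t=16 v=3: → [14,18); WM=12
i=16 t=13 v=1: → [9,18); WM=12
i=17 t=19 v=5: → [19,21); WM=16
i=18 t=19 v=5: → [19,21); WM=16
i=19 t=20 v=9: → [19,22); WM=16

[0,2)=8 [2,5)=8 [6,9)=6 [9,18)=9 [19,22)=9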